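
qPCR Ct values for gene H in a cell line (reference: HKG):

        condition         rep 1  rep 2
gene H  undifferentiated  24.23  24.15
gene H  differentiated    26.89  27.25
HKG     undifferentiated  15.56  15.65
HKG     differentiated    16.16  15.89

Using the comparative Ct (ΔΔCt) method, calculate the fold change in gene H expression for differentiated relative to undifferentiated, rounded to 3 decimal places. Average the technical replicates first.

Mean Ct: gene H undifferentiated 24.190; gene H differentiated 27.070; HKG undifferentiated 15.605; HKG differentiated 16.025
ΔCt(undifferentiated) = 24.190 − 15.605 = 8.585
ΔCt(differentiated) = 27.070 − 16.025 = 11.045
ΔΔCt = 11.045 − 8.585 = 2.460
Fold change = 2^(−2.460) = 0.1817

0.182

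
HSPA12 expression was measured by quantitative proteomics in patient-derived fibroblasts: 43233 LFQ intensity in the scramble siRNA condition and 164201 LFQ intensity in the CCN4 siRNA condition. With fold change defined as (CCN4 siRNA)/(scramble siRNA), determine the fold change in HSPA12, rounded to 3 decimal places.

Fold change = 164201 / 43233 = 3.7980
HSPA12 is upregulated.

3.798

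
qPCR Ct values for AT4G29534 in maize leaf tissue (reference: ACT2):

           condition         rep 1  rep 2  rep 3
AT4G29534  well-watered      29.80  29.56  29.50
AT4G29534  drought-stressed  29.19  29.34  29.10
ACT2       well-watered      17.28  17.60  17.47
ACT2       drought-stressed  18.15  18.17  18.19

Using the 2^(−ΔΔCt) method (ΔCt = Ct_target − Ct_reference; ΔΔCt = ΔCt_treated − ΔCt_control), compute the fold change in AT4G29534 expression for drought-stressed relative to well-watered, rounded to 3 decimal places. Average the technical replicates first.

Mean Ct: AT4G29534 well-watered 29.620; AT4G29534 drought-stressed 29.210; ACT2 well-watered 17.450; ACT2 drought-stressed 18.170
ΔCt(well-watered) = 29.620 − 17.450 = 12.170
ΔCt(drought-stressed) = 29.210 − 18.170 = 11.040
ΔΔCt = 11.040 − 12.170 = -1.130
Fold change = 2^(−(-1.130)) = 2^1.130 = 2.1886

2.189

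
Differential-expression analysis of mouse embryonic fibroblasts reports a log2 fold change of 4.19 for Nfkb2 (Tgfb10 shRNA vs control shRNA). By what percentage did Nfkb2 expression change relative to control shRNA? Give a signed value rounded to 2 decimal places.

1725.22%

Fold change = 2^(4.19) = 18.2522
Percent change = (FC − 1) × 100% = (18.2522 − 1) × 100 = 1725.22%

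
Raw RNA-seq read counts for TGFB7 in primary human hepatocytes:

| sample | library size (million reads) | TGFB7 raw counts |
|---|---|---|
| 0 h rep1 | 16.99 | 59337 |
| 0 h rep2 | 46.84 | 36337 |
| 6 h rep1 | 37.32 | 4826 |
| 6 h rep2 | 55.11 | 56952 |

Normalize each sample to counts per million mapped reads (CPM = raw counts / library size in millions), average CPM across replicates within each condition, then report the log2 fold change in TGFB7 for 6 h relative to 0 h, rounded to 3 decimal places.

CPM(0 h rep1) = 59337 / 16.99 = 3492.4662
CPM(0 h rep2) = 36337 / 46.84 = 775.7686
CPM(6 h rep1) = 4826 / 37.32 = 129.3140
CPM(6 h rep2) = 56952 / 55.11 = 1033.4241
mean CPM(0 h) = 2134.1174; mean CPM(6 h) = 581.3691
Fold change = 581.3691 / 2134.1174 = 0.27242
log2(0.27242) = -1.8761

-1.876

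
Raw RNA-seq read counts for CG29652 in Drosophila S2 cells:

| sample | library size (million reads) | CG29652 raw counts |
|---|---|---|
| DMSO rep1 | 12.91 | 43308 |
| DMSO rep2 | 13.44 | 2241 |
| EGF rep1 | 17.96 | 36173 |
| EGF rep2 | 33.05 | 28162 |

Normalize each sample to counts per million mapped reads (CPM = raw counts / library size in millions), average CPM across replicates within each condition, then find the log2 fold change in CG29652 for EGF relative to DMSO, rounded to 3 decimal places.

CPM(DMSO rep1) = 43308 / 12.91 = 3354.6088
CPM(DMSO rep2) = 2241 / 13.44 = 166.7411
CPM(EGF rep1) = 36173 / 17.96 = 2014.0869
CPM(EGF rep2) = 28162 / 33.05 = 852.1029
mean CPM(DMSO) = 1760.6750; mean CPM(EGF) = 1433.0949
Fold change = 1433.0949 / 1760.6750 = 0.81395
log2(0.81395) = -0.2970

-0.297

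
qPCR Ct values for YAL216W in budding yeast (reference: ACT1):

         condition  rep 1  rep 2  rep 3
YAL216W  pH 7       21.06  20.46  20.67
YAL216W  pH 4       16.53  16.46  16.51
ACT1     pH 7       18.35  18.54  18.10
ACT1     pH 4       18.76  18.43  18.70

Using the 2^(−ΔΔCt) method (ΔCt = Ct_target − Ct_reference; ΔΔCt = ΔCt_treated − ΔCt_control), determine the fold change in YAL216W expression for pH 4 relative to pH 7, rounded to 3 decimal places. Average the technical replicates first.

Mean Ct: YAL216W pH 7 20.730; YAL216W pH 4 16.500; ACT1 pH 7 18.330; ACT1 pH 4 18.630
ΔCt(pH 7) = 20.730 − 18.330 = 2.400
ΔCt(pH 4) = 16.500 − 18.630 = -2.130
ΔΔCt = -2.130 − 2.400 = -4.530
Fold change = 2^(−(-4.530)) = 2^4.530 = 23.1029

23.103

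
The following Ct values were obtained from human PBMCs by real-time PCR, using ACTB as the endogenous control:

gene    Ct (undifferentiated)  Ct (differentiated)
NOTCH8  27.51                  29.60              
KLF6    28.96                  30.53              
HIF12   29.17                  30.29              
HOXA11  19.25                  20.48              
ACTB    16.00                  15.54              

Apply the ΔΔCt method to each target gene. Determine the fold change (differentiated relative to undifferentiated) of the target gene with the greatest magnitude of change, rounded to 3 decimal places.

0.171

NOTCH8: ΔΔCt = (29.60−15.54) − (27.51−16.00) = 14.06 − 11.51 = 2.55; fold change = 2^-2.55 = 0.171
KLF6: ΔΔCt = (30.53−15.54) − (28.96−16.00) = 14.99 − 12.96 = 2.03; fold change = 2^-2.03 = 0.245
HIF12: ΔΔCt = (30.29−15.54) − (29.17−16.00) = 14.75 − 13.17 = 1.58; fold change = 2^-1.58 = 0.334
HOXA11: ΔΔCt = (20.48−15.54) − (19.25−16.00) = 4.94 − 3.25 = 1.69; fold change = 2^-1.69 = 0.310
NOTCH8 has the largest |ΔΔCt| = 2.55.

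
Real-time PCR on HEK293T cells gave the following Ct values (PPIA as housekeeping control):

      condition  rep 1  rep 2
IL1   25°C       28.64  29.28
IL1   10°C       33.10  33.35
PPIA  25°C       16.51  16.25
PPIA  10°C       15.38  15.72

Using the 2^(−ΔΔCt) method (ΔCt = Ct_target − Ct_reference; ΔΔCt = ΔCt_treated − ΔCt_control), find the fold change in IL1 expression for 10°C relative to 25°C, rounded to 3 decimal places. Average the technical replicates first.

0.029

Mean Ct: IL1 25°C 28.960; IL1 10°C 33.225; PPIA 25°C 16.380; PPIA 10°C 15.550
ΔCt(25°C) = 28.960 − 16.380 = 12.580
ΔCt(10°C) = 33.225 − 15.550 = 17.675
ΔΔCt = 17.675 − 12.580 = 5.095
Fold change = 2^(−5.095) = 0.0293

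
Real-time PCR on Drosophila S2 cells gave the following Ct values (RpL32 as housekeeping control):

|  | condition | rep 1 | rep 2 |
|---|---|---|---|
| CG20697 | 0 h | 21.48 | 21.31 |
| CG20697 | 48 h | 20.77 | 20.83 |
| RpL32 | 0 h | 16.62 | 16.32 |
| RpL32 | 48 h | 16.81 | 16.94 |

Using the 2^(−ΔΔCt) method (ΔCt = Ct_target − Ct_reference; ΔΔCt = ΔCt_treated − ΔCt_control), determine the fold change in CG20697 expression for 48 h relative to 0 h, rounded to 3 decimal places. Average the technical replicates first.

Mean Ct: CG20697 0 h 21.395; CG20697 48 h 20.800; RpL32 0 h 16.470; RpL32 48 h 16.875
ΔCt(0 h) = 21.395 − 16.470 = 4.925
ΔCt(48 h) = 20.800 − 16.875 = 3.925
ΔΔCt = 3.925 − 4.925 = -1.000
Fold change = 2^(−(-1.000)) = 2^1.000 = 2.0000

2.000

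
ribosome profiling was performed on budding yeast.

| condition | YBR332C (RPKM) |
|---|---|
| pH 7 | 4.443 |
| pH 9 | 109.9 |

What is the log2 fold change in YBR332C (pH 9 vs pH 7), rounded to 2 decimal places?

Fold change = 109.9 / 4.443 = 24.7355
log2(24.7355) = 4.629

4.63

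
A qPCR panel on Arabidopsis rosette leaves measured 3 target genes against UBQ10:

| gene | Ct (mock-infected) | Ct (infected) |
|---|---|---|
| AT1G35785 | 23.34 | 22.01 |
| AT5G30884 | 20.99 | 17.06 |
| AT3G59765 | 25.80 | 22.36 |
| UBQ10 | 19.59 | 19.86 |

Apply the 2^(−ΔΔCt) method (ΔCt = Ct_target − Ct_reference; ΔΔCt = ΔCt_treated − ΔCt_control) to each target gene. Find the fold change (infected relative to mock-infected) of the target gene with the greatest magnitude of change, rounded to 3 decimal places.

18.379

AT1G35785: ΔΔCt = (22.01−19.86) − (23.34−19.59) = 2.15 − 3.75 = -1.60; fold change = 2^1.60 = 3.031
AT5G30884: ΔΔCt = (17.06−19.86) − (20.99−19.59) = -2.80 − 1.40 = -4.20; fold change = 2^4.20 = 18.379
AT3G59765: ΔΔCt = (22.36−19.86) − (25.80−19.59) = 2.50 − 6.21 = -3.71; fold change = 2^3.71 = 13.086
AT5G30884 has the largest |ΔΔCt| = 4.20.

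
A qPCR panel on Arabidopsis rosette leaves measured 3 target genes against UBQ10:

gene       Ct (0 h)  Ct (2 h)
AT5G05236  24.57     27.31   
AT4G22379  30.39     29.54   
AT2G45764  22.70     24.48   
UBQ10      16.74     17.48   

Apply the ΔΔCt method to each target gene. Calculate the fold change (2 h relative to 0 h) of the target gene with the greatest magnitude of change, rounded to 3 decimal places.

0.250

AT5G05236: ΔΔCt = (27.31−17.48) − (24.57−16.74) = 9.83 − 7.83 = 2.00; fold change = 2^-2.00 = 0.250
AT4G22379: ΔΔCt = (29.54−17.48) − (30.39−16.74) = 12.06 − 13.65 = -1.59; fold change = 2^1.59 = 3.010
AT2G45764: ΔΔCt = (24.48−17.48) − (22.70−16.74) = 7.00 − 5.96 = 1.04; fold change = 2^-1.04 = 0.486
AT5G05236 has the largest |ΔΔCt| = 2.00.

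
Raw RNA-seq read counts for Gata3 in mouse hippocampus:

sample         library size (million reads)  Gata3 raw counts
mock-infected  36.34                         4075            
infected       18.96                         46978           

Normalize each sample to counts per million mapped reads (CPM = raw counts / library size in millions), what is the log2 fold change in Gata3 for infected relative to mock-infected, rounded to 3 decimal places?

4.466

CPM(mock-infected) = 4075 / 36.34 = 112.1354
CPM(infected) = 46978 / 18.96 = 2477.7426
Fold change = 2477.7426 / 112.1354 = 22.09599
log2(22.09599) = 4.4657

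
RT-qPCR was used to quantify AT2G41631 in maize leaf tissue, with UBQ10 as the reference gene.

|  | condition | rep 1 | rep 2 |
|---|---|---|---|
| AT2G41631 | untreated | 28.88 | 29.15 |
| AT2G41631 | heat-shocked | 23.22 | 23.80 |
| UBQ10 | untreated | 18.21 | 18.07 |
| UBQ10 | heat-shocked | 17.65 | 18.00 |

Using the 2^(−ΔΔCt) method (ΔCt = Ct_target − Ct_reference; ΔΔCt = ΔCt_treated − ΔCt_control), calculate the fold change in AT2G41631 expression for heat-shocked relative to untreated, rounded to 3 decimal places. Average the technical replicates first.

36.504

Mean Ct: AT2G41631 untreated 29.015; AT2G41631 heat-shocked 23.510; UBQ10 untreated 18.140; UBQ10 heat-shocked 17.825
ΔCt(untreated) = 29.015 − 18.140 = 10.875
ΔCt(heat-shocked) = 23.510 − 17.825 = 5.685
ΔΔCt = 5.685 − 10.875 = -5.190
Fold change = 2^(−(-5.190)) = 2^5.190 = 36.5044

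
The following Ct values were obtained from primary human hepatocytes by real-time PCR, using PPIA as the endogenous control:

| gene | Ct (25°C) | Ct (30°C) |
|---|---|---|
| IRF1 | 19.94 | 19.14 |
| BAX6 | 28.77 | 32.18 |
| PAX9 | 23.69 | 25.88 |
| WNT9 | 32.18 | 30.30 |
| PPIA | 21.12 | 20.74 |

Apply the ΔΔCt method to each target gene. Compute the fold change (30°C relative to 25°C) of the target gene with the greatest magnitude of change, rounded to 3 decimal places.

0.072

IRF1: ΔΔCt = (19.14−20.74) − (19.94−21.12) = -1.60 − (-1.18) = -0.42; fold change = 2^0.42 = 1.338
BAX6: ΔΔCt = (32.18−20.74) − (28.77−21.12) = 11.44 − 7.65 = 3.79; fold change = 2^-3.79 = 0.072
PAX9: ΔΔCt = (25.88−20.74) − (23.69−21.12) = 5.14 − 2.57 = 2.57; fold change = 2^-2.57 = 0.168
WNT9: ΔΔCt = (30.30−20.74) − (32.18−21.12) = 9.56 − 11.06 = -1.50; fold change = 2^1.50 = 2.828
BAX6 has the largest |ΔΔCt| = 3.79.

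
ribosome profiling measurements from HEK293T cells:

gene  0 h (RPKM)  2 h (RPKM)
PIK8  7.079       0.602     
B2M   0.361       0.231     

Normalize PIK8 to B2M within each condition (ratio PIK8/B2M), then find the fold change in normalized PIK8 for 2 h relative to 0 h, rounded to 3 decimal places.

0.133

PIK8/B2M (0 h) = 7.079 / 0.361 = 19.609
PIK8/B2M (2 h) = 0.602 / 0.231 = 2.6061
Fold change = 2.6061 / 19.609 = 0.1329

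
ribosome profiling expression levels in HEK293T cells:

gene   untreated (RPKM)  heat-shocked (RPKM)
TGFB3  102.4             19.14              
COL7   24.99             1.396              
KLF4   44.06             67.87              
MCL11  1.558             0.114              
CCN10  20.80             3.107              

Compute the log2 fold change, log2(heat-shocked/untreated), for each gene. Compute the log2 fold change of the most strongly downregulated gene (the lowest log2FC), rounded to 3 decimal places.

-4.162

log2(19.14/102.4) = -2.420  (TGFB3)
log2(1.396/24.99) = -4.162  (COL7)
log2(67.87/44.06) = 0.623  (KLF4)
log2(0.114/1.558) = -3.773  (MCL11)
log2(3.107/20.80) = -2.743  (CCN10)
COL7 is most strongly downregulated.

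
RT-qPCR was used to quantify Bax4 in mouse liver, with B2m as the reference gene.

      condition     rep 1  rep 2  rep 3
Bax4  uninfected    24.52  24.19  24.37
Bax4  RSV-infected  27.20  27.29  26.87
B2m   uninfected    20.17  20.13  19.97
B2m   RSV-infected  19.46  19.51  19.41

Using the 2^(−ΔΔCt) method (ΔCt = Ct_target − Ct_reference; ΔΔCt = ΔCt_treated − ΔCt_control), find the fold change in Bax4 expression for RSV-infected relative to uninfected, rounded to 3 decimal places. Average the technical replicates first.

Mean Ct: Bax4 uninfected 24.360; Bax4 RSV-infected 27.120; B2m uninfected 20.090; B2m RSV-infected 19.460
ΔCt(uninfected) = 24.360 − 20.090 = 4.270
ΔCt(RSV-infected) = 27.120 − 19.460 = 7.660
ΔΔCt = 7.660 − 4.270 = 3.390
Fold change = 2^(−3.390) = 0.0954

0.095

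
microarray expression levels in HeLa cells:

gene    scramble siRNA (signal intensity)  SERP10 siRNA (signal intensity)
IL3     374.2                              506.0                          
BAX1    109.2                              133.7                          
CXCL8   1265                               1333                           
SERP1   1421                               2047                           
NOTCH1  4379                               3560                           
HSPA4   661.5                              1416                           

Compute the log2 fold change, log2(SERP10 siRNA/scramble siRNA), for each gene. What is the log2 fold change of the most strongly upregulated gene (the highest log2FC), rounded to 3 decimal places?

log2(506.0/374.2) = 0.435  (IL3)
log2(133.7/109.2) = 0.292  (BAX1)
log2(1333/1265) = 0.076  (CXCL8)
log2(2047/1421) = 0.527  (SERP1)
log2(3560/4379) = -0.299  (NOTCH1)
log2(1416/661.5) = 1.098  (HSPA4)
HSPA4 is most strongly upregulated.

1.098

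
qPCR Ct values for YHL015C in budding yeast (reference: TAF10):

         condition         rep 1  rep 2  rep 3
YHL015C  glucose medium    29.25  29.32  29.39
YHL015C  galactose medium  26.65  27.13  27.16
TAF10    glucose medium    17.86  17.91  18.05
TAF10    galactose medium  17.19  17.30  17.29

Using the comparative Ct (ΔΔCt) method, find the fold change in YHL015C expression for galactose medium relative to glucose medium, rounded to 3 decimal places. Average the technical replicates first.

3.160

Mean Ct: YHL015C glucose medium 29.320; YHL015C galactose medium 26.980; TAF10 glucose medium 17.940; TAF10 galactose medium 17.260
ΔCt(glucose medium) = 29.320 − 17.940 = 11.380
ΔCt(galactose medium) = 26.980 − 17.260 = 9.720
ΔΔCt = 9.720 − 11.380 = -1.660
Fold change = 2^(−(-1.660)) = 2^1.660 = 3.1602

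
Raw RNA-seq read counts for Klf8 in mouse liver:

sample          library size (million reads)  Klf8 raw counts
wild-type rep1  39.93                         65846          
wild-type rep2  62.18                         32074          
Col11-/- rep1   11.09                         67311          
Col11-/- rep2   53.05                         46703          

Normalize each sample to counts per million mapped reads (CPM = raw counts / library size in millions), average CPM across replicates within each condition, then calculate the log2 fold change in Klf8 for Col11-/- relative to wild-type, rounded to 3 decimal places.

CPM(wild-type rep1) = 65846 / 39.93 = 1649.0358
CPM(wild-type rep2) = 32074 / 62.18 = 515.8250
CPM(Col11-/- rep1) = 67311 / 11.09 = 6069.5221
CPM(Col11-/- rep2) = 46703 / 53.05 = 880.3582
mean CPM(wild-type) = 1082.4304; mean CPM(Col11-/-) = 3474.9401
Fold change = 3474.9401 / 1082.4304 = 3.21031
log2(3.21031) = 1.6827

1.683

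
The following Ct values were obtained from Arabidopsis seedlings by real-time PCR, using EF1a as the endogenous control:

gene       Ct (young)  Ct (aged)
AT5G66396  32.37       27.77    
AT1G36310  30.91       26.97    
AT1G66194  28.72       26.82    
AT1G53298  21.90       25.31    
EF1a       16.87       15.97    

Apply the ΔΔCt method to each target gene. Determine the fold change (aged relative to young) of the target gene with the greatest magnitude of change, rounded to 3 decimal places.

0.050

AT5G66396: ΔΔCt = (27.77−15.97) − (32.37−16.87) = 11.80 − 15.50 = -3.70; fold change = 2^3.70 = 12.996
AT1G36310: ΔΔCt = (26.97−15.97) − (30.91−16.87) = 11.00 − 14.04 = -3.04; fold change = 2^3.04 = 8.225
AT1G66194: ΔΔCt = (26.82−15.97) − (28.72−16.87) = 10.85 − 11.85 = -1.00; fold change = 2^1.00 = 2.000
AT1G53298: ΔΔCt = (25.31−15.97) − (21.90−16.87) = 9.34 − 5.03 = 4.31; fold change = 2^-4.31 = 0.050
AT1G53298 has the largest |ΔΔCt| = 4.31.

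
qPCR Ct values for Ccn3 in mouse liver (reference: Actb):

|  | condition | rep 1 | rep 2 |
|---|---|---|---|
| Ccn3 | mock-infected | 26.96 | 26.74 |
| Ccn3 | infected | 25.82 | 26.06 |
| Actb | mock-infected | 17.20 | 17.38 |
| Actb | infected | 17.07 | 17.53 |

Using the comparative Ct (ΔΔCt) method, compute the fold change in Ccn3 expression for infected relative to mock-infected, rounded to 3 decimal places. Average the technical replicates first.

Mean Ct: Ccn3 mock-infected 26.850; Ccn3 infected 25.940; Actb mock-infected 17.290; Actb infected 17.300
ΔCt(mock-infected) = 26.850 − 17.290 = 9.560
ΔCt(infected) = 25.940 − 17.300 = 8.640
ΔΔCt = 8.640 − 9.560 = -0.920
Fold change = 2^(−(-0.920)) = 2^0.920 = 1.8921

1.892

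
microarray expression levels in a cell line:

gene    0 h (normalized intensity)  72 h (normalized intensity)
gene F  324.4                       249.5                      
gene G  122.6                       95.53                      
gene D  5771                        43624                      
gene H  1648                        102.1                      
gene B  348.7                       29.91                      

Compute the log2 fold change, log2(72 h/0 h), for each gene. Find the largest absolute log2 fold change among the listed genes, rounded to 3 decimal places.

log2(249.5/324.4) = -0.379  (gene F)
log2(95.53/122.6) = -0.360  (gene G)
log2(43624/5771) = 2.918  (gene D)
log2(102.1/1648) = -4.013  (gene H)
log2(29.91/348.7) = -3.543  (gene B)
The largest magnitude belongs to gene H.

4.013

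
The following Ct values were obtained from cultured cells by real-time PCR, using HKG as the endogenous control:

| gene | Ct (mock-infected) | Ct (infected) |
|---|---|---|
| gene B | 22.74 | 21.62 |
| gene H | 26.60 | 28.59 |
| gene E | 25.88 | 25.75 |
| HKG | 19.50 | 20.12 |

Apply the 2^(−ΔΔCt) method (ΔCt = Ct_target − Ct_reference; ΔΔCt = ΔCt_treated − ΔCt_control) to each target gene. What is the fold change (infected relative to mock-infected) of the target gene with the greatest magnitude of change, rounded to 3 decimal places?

3.340

gene B: ΔΔCt = (21.62−20.12) − (22.74−19.50) = 1.50 − 3.24 = -1.74; fold change = 2^1.74 = 3.340
gene H: ΔΔCt = (28.59−20.12) − (26.60−19.50) = 8.47 − 7.10 = 1.37; fold change = 2^-1.37 = 0.387
gene E: ΔΔCt = (25.75−20.12) − (25.88−19.50) = 5.63 − 6.38 = -0.75; fold change = 2^0.75 = 1.682
gene B has the largest |ΔΔCt| = 1.74.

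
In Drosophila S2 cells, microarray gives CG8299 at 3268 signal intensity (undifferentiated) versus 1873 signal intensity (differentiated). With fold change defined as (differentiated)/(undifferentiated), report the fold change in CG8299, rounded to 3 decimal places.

0.573

Fold change = 1873 / 3268 = 0.5731
CG8299 is downregulated.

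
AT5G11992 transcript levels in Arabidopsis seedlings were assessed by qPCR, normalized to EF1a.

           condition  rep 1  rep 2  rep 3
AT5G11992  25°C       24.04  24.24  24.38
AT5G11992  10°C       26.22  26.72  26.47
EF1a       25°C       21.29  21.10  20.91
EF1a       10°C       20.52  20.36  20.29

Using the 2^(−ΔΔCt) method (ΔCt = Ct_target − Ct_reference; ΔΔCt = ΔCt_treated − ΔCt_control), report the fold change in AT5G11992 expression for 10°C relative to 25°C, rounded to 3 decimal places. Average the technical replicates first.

0.129

Mean Ct: AT5G11992 25°C 24.220; AT5G11992 10°C 26.470; EF1a 25°C 21.100; EF1a 10°C 20.390
ΔCt(25°C) = 24.220 − 21.100 = 3.120
ΔCt(10°C) = 26.470 − 20.390 = 6.080
ΔΔCt = 6.080 − 3.120 = 2.960
Fold change = 2^(−2.960) = 0.1285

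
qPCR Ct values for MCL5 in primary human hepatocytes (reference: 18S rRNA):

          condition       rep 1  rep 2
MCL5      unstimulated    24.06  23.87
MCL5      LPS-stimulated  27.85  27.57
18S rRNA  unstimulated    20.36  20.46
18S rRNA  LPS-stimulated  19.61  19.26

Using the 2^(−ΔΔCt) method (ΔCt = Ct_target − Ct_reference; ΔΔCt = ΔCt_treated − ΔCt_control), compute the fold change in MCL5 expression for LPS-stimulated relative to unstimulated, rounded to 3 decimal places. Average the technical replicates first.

0.038

Mean Ct: MCL5 unstimulated 23.965; MCL5 LPS-stimulated 27.710; 18S rRNA unstimulated 20.410; 18S rRNA LPS-stimulated 19.435
ΔCt(unstimulated) = 23.965 − 20.410 = 3.555
ΔCt(LPS-stimulated) = 27.710 − 19.435 = 8.275
ΔΔCt = 8.275 − 3.555 = 4.720
Fold change = 2^(−4.720) = 0.0379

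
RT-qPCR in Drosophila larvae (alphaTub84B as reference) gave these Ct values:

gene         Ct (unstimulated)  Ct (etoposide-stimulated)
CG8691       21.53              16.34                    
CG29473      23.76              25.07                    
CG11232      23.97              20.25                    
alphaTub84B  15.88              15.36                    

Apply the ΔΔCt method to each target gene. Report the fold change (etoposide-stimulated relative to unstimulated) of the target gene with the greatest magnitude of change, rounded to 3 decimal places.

CG8691: ΔΔCt = (16.34−15.36) − (21.53−15.88) = 0.98 − 5.65 = -4.67; fold change = 2^4.67 = 25.457
CG29473: ΔΔCt = (25.07−15.36) − (23.76−15.88) = 9.71 − 7.88 = 1.83; fold change = 2^-1.83 = 0.281
CG11232: ΔΔCt = (20.25−15.36) − (23.97−15.88) = 4.89 − 8.09 = -3.20; fold change = 2^3.20 = 9.190
CG8691 has the largest |ΔΔCt| = 4.67.

25.457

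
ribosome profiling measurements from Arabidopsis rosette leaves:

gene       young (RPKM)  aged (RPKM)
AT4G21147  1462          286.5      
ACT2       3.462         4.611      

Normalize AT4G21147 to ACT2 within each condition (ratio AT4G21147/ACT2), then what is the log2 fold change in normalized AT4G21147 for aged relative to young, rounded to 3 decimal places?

-2.765

AT4G21147/ACT2 (young) = 1462 / 3.462 = 422.3
AT4G21147/ACT2 (aged) = 286.5 / 4.611 = 62.134
Fold change = 62.134 / 422.3 = 0.1471
log2(0.1471) = -2.7648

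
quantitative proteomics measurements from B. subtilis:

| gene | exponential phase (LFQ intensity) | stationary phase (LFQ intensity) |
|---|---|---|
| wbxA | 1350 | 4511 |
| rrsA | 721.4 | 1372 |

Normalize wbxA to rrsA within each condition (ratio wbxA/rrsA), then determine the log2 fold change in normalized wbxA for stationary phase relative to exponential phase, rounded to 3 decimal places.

wbxA/rrsA (exponential phase) = 1350 / 721.4 = 1.8714
wbxA/rrsA (stationary phase) = 4511 / 1372 = 3.2879
Fold change = 3.2879 / 1.8714 = 1.7570
log2(1.7570) = 0.8131

0.813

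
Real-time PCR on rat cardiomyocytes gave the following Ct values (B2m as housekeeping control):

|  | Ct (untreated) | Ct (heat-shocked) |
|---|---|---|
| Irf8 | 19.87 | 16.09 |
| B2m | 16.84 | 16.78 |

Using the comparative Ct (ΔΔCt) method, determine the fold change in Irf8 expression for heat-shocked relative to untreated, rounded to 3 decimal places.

ΔCt(untreated) = 19.870 − 16.840 = 3.030
ΔCt(heat-shocked) = 16.090 − 16.780 = -0.690
ΔΔCt = -0.690 − 3.030 = -3.720
Fold change = 2^(−(-3.720)) = 2^3.720 = 13.1775

13.177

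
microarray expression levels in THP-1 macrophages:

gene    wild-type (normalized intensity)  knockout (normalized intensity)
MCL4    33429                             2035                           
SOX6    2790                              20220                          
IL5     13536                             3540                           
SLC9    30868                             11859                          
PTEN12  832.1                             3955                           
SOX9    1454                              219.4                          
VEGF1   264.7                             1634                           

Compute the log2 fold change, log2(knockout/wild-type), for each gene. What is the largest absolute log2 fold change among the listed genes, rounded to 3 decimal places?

4.038

log2(2035/33429) = -4.038  (MCL4)
log2(20220/2790) = 2.857  (SOX6)
log2(3540/13536) = -1.935  (IL5)
log2(11859/30868) = -1.380  (SLC9)
log2(3955/832.1) = 2.249  (PTEN12)
log2(219.4/1454) = -2.728  (SOX9)
log2(1634/264.7) = 2.626  (VEGF1)
The largest magnitude belongs to MCL4.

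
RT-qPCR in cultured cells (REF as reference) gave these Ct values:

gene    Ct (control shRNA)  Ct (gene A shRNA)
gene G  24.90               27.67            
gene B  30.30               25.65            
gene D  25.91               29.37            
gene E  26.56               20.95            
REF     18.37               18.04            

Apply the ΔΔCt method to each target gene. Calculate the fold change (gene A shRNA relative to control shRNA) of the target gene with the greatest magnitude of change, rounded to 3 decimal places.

gene G: ΔΔCt = (27.67−18.04) − (24.90−18.37) = 9.63 − 6.53 = 3.10; fold change = 2^-3.10 = 0.117
gene B: ΔΔCt = (25.65−18.04) − (30.30−18.37) = 7.61 − 11.93 = -4.32; fold change = 2^4.32 = 19.973
gene D: ΔΔCt = (29.37−18.04) − (25.91−18.37) = 11.33 − 7.54 = 3.79; fold change = 2^-3.79 = 0.072
gene E: ΔΔCt = (20.95−18.04) − (26.56−18.37) = 2.91 − 8.19 = -5.28; fold change = 2^5.28 = 38.854
gene E has the largest |ΔΔCt| = 5.28.

38.854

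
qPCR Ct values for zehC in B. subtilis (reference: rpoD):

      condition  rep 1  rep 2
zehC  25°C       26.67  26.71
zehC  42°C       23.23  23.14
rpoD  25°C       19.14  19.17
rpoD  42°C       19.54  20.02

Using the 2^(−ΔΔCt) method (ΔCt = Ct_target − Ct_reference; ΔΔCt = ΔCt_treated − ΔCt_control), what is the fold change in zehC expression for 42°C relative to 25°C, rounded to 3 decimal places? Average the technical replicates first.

17.509

Mean Ct: zehC 25°C 26.690; zehC 42°C 23.185; rpoD 25°C 19.155; rpoD 42°C 19.780
ΔCt(25°C) = 26.690 − 19.155 = 7.535
ΔCt(42°C) = 23.185 − 19.780 = 3.405
ΔΔCt = 3.405 − 7.535 = -4.130
Fold change = 2^(−(-4.130)) = 2^4.130 = 17.5087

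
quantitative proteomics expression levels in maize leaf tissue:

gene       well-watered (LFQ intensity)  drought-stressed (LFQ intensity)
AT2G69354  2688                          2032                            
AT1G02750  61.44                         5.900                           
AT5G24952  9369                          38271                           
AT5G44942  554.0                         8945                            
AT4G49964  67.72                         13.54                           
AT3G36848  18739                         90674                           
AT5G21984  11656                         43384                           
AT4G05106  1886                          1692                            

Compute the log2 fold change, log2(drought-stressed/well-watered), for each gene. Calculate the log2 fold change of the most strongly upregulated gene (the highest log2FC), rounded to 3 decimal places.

log2(2032/2688) = -0.404  (AT2G69354)
log2(5.900/61.44) = -3.380  (AT1G02750)
log2(38271/9369) = 2.030  (AT5G24952)
log2(8945/554.0) = 4.013  (AT5G44942)
log2(13.54/67.72) = -2.322  (AT4G49964)
log2(90674/18739) = 2.275  (AT3G36848)
log2(43384/11656) = 1.896  (AT5G21984)
log2(1692/1886) = -0.157  (AT4G05106)
AT5G44942 is most strongly upregulated.

4.013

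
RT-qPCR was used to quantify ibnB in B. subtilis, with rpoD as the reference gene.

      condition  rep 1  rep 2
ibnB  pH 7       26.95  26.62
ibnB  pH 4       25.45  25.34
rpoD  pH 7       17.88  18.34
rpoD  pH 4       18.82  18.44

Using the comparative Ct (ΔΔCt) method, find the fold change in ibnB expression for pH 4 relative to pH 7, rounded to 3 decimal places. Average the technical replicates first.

Mean Ct: ibnB pH 7 26.785; ibnB pH 4 25.395; rpoD pH 7 18.110; rpoD pH 4 18.630
ΔCt(pH 7) = 26.785 − 18.110 = 8.675
ΔCt(pH 4) = 25.395 − 18.630 = 6.765
ΔΔCt = 6.765 − 8.675 = -1.910
Fold change = 2^(−(-1.910)) = 2^1.910 = 3.7581

3.758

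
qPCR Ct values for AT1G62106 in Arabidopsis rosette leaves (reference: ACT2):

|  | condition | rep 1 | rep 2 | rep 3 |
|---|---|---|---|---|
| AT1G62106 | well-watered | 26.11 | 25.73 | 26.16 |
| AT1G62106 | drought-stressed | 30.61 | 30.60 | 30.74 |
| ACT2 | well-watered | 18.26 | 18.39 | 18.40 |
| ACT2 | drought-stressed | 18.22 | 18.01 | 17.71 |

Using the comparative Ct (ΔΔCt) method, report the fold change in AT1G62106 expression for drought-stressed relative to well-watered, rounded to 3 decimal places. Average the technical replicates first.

0.031

Mean Ct: AT1G62106 well-watered 26.000; AT1G62106 drought-stressed 30.650; ACT2 well-watered 18.350; ACT2 drought-stressed 17.980
ΔCt(well-watered) = 26.000 − 18.350 = 7.650
ΔCt(drought-stressed) = 30.650 − 17.980 = 12.670
ΔΔCt = 12.670 − 7.650 = 5.020
Fold change = 2^(−5.020) = 0.0308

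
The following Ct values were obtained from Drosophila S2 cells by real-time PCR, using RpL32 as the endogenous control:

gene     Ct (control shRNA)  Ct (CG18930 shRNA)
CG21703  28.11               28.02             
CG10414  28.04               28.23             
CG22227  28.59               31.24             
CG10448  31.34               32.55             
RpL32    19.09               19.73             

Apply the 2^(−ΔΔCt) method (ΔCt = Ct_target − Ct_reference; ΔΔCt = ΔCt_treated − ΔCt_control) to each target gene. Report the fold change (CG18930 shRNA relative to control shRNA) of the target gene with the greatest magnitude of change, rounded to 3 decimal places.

CG21703: ΔΔCt = (28.02−19.73) − (28.11−19.09) = 8.29 − 9.02 = -0.73; fold change = 2^0.73 = 1.659
CG10414: ΔΔCt = (28.23−19.73) − (28.04−19.09) = 8.50 − 8.95 = -0.45; fold change = 2^0.45 = 1.366
CG22227: ΔΔCt = (31.24−19.73) − (28.59−19.09) = 11.51 − 9.50 = 2.01; fold change = 2^-2.01 = 0.248
CG10448: ΔΔCt = (32.55−19.73) − (31.34−19.09) = 12.82 − 12.25 = 0.57; fold change = 2^-0.57 = 0.674
CG22227 has the largest |ΔΔCt| = 2.01.

0.248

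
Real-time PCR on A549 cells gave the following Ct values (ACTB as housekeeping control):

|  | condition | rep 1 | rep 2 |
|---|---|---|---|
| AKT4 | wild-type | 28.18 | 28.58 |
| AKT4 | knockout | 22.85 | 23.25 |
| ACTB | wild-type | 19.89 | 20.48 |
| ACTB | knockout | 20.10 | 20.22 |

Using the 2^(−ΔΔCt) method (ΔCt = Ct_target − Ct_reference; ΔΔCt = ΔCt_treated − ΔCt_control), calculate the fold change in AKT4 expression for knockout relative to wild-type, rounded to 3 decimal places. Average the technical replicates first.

Mean Ct: AKT4 wild-type 28.380; AKT4 knockout 23.050; ACTB wild-type 20.185; ACTB knockout 20.160
ΔCt(wild-type) = 28.380 − 20.185 = 8.195
ΔCt(knockout) = 23.050 − 20.160 = 2.890
ΔΔCt = 2.890 − 8.195 = -5.305
Fold change = 2^(−(-5.305)) = 2^5.305 = 39.5334

39.533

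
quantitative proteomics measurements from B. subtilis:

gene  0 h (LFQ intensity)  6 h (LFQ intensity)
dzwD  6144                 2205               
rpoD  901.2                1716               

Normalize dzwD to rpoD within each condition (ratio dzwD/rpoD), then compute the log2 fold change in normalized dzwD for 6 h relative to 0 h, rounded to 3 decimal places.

-2.408

dzwD/rpoD (0 h) = 6144 / 901.2 = 6.8176
dzwD/rpoD (6 h) = 2205 / 1716 = 1.285
Fold change = 1.285 / 6.8176 = 0.1885
log2(0.1885) = -2.4075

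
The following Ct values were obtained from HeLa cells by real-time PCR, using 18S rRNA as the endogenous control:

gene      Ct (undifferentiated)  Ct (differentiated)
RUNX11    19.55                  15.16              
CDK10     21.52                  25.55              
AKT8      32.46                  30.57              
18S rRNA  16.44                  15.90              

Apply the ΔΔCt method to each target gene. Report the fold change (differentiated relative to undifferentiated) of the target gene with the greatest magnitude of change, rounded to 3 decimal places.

0.042

RUNX11: ΔΔCt = (15.16−15.90) − (19.55−16.44) = -0.74 − 3.11 = -3.85; fold change = 2^3.85 = 14.420
CDK10: ΔΔCt = (25.55−15.90) − (21.52−16.44) = 9.65 − 5.08 = 4.57; fold change = 2^-4.57 = 0.042
AKT8: ΔΔCt = (30.57−15.90) − (32.46−16.44) = 14.67 − 16.02 = -1.35; fold change = 2^1.35 = 2.549
CDK10 has the largest |ΔΔCt| = 4.57.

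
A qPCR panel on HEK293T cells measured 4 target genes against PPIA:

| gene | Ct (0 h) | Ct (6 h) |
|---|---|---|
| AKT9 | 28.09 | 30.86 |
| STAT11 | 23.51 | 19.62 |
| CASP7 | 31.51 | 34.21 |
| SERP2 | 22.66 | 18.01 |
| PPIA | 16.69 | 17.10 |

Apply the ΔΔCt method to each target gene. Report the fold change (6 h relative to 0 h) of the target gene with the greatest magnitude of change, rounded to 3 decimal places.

33.359

AKT9: ΔΔCt = (30.86−17.10) − (28.09−16.69) = 13.76 − 11.40 = 2.36; fold change = 2^-2.36 = 0.195
STAT11: ΔΔCt = (19.62−17.10) − (23.51−16.69) = 2.52 − 6.82 = -4.30; fold change = 2^4.30 = 19.698
CASP7: ΔΔCt = (34.21−17.10) − (31.51−16.69) = 17.11 − 14.82 = 2.29; fold change = 2^-2.29 = 0.204
SERP2: ΔΔCt = (18.01−17.10) − (22.66−16.69) = 0.91 − 5.97 = -5.06; fold change = 2^5.06 = 33.359
SERP2 has the largest |ΔΔCt| = 5.06.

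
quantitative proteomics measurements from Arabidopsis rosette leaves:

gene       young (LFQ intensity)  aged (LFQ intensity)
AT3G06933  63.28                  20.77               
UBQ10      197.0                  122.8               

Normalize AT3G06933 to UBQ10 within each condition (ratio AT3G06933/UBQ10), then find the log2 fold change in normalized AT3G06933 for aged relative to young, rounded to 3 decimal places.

AT3G06933/UBQ10 (young) = 63.28 / 197.0 = 0.32122
AT3G06933/UBQ10 (aged) = 20.77 / 122.8 = 0.16914
Fold change = 0.16914 / 0.32122 = 0.5265
log2(0.5265) = -0.9254

-0.925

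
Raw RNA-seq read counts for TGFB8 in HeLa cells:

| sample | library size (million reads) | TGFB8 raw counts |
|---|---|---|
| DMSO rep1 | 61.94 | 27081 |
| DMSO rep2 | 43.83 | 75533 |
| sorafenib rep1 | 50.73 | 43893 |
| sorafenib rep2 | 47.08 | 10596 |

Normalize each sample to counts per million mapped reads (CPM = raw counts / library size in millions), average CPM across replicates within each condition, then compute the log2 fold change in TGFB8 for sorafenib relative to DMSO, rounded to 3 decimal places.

CPM(DMSO rep1) = 27081 / 61.94 = 437.2134
CPM(DMSO rep2) = 75533 / 43.83 = 1723.3174
CPM(sorafenib rep1) = 43893 / 50.73 = 865.2277
CPM(sorafenib rep2) = 10596 / 47.08 = 225.0637
mean CPM(DMSO) = 1080.2654; mean CPM(sorafenib) = 545.1457
Fold change = 545.1457 / 1080.2654 = 0.50464
log2(0.50464) = -0.9867

-0.987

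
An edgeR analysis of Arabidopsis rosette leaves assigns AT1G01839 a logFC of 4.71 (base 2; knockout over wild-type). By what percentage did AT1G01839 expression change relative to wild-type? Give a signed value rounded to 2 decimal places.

2517.29%

Fold change = 2^(4.71) = 26.1729
Percent change = (FC − 1) × 100% = (26.1729 − 1) × 100 = 2517.29%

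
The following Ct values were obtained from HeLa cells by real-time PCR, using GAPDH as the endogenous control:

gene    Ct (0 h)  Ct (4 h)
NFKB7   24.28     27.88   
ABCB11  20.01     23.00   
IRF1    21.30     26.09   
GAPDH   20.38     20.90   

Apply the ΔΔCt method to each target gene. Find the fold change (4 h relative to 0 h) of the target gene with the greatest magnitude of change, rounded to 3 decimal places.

0.052

NFKB7: ΔΔCt = (27.88−20.90) − (24.28−20.38) = 6.98 − 3.90 = 3.08; fold change = 2^-3.08 = 0.118
ABCB11: ΔΔCt = (23.00−20.90) − (20.01−20.38) = 2.10 − (-0.37) = 2.47; fold change = 2^-2.47 = 0.180
IRF1: ΔΔCt = (26.09−20.90) − (21.30−20.38) = 5.19 − 0.92 = 4.27; fold change = 2^-4.27 = 0.052
IRF1 has the largest |ΔΔCt| = 4.27.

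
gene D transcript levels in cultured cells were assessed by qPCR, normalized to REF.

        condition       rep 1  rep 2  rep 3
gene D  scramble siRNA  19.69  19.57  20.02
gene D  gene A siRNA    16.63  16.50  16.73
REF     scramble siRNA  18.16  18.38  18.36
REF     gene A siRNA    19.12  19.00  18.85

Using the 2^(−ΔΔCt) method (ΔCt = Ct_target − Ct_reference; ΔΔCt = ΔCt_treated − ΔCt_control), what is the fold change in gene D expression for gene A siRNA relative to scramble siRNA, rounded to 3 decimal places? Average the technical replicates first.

Mean Ct: gene D scramble siRNA 19.760; gene D gene A siRNA 16.620; REF scramble siRNA 18.300; REF gene A siRNA 18.990
ΔCt(scramble siRNA) = 19.760 − 18.300 = 1.460
ΔCt(gene A siRNA) = 16.620 − 18.990 = -2.370
ΔΔCt = -2.370 − 1.460 = -3.830
Fold change = 2^(−(-3.830)) = 2^3.830 = 14.2215

14.221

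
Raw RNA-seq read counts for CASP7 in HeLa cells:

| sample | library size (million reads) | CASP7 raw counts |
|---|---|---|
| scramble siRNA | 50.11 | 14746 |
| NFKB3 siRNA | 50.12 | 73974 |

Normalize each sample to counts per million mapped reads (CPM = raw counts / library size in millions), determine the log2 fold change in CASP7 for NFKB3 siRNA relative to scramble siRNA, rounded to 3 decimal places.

CPM(scramble siRNA) = 14746 / 50.11 = 294.2726
CPM(NFKB3 siRNA) = 73974 / 50.12 = 1475.9377
Fold change = 1475.9377 / 294.2726 = 5.01555
log2(5.01555) = 2.3264

2.326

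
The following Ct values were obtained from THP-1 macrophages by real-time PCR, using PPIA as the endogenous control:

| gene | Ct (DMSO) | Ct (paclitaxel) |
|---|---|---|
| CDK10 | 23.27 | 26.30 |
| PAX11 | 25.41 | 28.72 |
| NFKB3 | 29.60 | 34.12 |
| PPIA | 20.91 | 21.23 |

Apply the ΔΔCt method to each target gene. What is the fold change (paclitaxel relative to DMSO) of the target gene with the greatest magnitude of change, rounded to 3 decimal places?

0.054

CDK10: ΔΔCt = (26.30−21.23) − (23.27−20.91) = 5.07 − 2.36 = 2.71; fold change = 2^-2.71 = 0.153
PAX11: ΔΔCt = (28.72−21.23) − (25.41−20.91) = 7.49 − 4.50 = 2.99; fold change = 2^-2.99 = 0.126
NFKB3: ΔΔCt = (34.12−21.23) − (29.60−20.91) = 12.89 − 8.69 = 4.20; fold change = 2^-4.20 = 0.054
NFKB3 has the largest |ΔΔCt| = 4.20.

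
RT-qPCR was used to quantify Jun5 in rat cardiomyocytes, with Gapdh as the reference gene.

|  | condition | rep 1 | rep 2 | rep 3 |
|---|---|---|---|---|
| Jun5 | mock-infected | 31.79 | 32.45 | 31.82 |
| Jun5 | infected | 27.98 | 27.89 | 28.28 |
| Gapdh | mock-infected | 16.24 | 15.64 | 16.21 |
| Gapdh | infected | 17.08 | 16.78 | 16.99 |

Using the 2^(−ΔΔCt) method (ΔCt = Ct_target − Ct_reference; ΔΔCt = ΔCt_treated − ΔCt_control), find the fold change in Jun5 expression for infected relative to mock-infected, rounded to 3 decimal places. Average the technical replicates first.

Mean Ct: Jun5 mock-infected 32.020; Jun5 infected 28.050; Gapdh mock-infected 16.030; Gapdh infected 16.950
ΔCt(mock-infected) = 32.020 − 16.030 = 15.990
ΔCt(infected) = 28.050 − 16.950 = 11.100
ΔΔCt = 11.100 − 15.990 = -4.890
Fold change = 2^(−(-4.890)) = 2^4.890 = 29.6508

29.651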